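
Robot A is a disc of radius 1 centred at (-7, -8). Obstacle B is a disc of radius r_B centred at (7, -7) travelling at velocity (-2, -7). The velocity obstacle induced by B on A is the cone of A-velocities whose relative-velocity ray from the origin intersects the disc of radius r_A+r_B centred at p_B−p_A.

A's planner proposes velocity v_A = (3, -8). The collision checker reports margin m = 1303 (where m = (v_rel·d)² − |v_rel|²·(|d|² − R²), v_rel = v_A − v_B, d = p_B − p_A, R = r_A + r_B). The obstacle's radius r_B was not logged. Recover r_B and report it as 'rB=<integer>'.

m = 1303
d = (14, 1);  v_rel = (5, -1),  |v_rel|² = 26
v_rel×d = (5)·(1) − (-1)·(14) = 19
since m = R²·26 − 19²:  R² = (361 + 1303) / 26 = 64
R = √64 = 8  ⇒  r_B = 8 − 1 = 7

rB=7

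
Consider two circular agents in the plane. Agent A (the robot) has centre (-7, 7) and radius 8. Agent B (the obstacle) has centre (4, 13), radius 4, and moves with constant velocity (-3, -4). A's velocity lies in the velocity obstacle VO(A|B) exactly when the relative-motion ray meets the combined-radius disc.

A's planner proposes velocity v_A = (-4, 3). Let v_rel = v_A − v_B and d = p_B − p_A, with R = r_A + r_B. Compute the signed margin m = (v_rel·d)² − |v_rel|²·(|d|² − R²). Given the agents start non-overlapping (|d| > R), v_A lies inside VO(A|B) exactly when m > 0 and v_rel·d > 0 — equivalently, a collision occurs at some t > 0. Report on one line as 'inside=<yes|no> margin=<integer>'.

d = (11, 6),  |d|² = 157;  R = 8+4 = 12,  c = 157−12² = 13
v_rel = (-1, 7),  |v_rel|² = 50;  v_rel·d = (-1)·(11) + (7)·(6) = 31
50·t² − 62·t + 13 = 0  ⇒  m = 31² − 50·13 = 311
m = 311 > 0,  v_rel·d = 31 > 0  ⇒  inside

inside=yes margin=311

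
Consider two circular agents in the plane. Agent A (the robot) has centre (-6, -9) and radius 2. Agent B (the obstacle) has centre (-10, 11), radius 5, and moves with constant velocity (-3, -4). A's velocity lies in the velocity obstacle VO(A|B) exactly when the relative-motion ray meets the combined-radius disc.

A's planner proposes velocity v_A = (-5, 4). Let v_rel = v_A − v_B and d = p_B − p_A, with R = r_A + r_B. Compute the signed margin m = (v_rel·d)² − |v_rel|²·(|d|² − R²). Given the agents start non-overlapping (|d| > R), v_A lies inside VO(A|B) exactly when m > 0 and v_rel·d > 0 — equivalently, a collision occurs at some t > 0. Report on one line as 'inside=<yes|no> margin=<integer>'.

d = (-4, 20),  |d|² = 416;  R = 2+5 = 7,  c = 416−7² = 367
v_rel = (-2, 8),  |v_rel|² = 68;  v_rel·d = (-2)·(-4) + (8)·(20) = 168
68·t² − 336·t + 367 = 0  ⇒  m = 168² − 68·367 = 3268
m = 3268 > 0,  v_rel·d = 168 > 0  ⇒  inside

inside=yes margin=3268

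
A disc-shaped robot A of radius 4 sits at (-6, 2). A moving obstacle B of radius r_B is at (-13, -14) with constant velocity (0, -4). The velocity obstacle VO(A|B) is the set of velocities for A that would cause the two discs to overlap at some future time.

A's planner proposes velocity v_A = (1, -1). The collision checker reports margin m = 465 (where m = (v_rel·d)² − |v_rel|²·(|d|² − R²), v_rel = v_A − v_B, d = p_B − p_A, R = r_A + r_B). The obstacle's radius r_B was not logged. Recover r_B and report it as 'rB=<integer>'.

m = 465
d = (-7, -16);  v_rel = (1, 3),  |v_rel|² = 10
v_rel×d = (1)·(-16) − (3)·(-7) = 5
since m = R²·10 − 5²:  R² = (25 + 465) / 10 = 49
R = √49 = 7  ⇒  r_B = 7 − 4 = 3

rB=3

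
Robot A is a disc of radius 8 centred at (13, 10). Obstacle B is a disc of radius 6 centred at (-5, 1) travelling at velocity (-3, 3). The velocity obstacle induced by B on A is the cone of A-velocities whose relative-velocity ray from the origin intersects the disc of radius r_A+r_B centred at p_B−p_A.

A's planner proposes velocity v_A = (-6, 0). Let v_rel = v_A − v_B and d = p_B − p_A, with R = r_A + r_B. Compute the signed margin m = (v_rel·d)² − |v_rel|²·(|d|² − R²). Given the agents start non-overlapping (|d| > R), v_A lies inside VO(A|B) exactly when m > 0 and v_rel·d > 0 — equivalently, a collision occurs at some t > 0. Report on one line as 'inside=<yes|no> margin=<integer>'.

d = (-18, -9),  |d|² = 405;  R = 8+6 = 14,  c = 405−14² = 209
v_rel = (-3, -3),  |v_rel|² = 18;  v_rel·d = (-3)·(-18) + (-3)·(-9) = 81
18·t² − 162·t + 209 = 0  ⇒  m = 81² − 18·209 = 2799
m = 2799 > 0,  v_rel·d = 81 > 0  ⇒  inside

inside=yes margin=2799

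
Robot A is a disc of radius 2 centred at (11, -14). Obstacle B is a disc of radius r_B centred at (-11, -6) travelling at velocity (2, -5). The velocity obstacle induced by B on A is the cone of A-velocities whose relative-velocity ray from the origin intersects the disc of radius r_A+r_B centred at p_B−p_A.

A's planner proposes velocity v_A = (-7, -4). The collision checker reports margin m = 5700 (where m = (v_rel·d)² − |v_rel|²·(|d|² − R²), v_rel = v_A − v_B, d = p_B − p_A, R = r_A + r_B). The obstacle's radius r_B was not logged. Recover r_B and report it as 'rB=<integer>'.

m = 5700
d = (-22, 8);  v_rel = (-9, 1),  |v_rel|² = 82
v_rel×d = (-9)·(8) − (1)·(-22) = -50
since m = R²·82 − (-50)²:  R² = (2500 + 5700) / 82 = 100
R = √100 = 10  ⇒  r_B = 10 − 2 = 8

rB=8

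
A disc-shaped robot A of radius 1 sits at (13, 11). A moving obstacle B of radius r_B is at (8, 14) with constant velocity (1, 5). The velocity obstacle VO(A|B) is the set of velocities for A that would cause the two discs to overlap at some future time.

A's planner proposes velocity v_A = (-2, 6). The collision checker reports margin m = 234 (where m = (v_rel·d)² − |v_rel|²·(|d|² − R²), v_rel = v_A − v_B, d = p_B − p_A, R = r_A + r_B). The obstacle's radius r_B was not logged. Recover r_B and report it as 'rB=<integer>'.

m = 234
d = (-5, 3);  v_rel = (-3, 1),  |v_rel|² = 10
v_rel×d = (-3)·(3) − (1)·(-5) = -4
since m = R²·10 − (-4)²:  R² = (16 + 234) / 10 = 25
R = √25 = 5  ⇒  r_B = 5 − 1 = 4

rB=4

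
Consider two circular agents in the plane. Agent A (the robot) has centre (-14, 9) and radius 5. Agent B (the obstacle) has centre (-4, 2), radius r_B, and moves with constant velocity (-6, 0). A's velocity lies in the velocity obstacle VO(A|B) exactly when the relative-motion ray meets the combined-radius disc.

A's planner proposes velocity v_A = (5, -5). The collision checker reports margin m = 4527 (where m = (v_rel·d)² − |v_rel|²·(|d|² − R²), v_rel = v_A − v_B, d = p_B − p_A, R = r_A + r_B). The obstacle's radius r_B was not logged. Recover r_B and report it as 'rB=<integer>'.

m = 4527
d = (10, -7);  v_rel = (11, -5),  |v_rel|² = 146
v_rel×d = (11)·(-7) − (-5)·(10) = -27
since m = R²·146 − (-27)²:  R² = (729 + 4527) / 146 = 36
R = √36 = 6  ⇒  r_B = 6 − 5 = 1

rB=1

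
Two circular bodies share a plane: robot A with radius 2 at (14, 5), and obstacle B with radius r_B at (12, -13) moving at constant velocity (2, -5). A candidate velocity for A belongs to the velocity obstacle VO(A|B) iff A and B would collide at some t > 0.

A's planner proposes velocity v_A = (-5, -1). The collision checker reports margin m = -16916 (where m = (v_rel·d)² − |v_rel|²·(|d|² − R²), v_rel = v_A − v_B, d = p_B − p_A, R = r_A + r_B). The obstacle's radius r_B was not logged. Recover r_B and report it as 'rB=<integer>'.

m = -16916
d = (-2, -18);  v_rel = (-7, 4),  |v_rel|² = 65
v_rel×d = (-7)·(-18) − (4)·(-2) = 134
since m = R²·65 − 134²:  R² = (17956 + -16916) / 65 = 16
R = √16 = 4  ⇒  r_B = 4 − 2 = 2

rB=2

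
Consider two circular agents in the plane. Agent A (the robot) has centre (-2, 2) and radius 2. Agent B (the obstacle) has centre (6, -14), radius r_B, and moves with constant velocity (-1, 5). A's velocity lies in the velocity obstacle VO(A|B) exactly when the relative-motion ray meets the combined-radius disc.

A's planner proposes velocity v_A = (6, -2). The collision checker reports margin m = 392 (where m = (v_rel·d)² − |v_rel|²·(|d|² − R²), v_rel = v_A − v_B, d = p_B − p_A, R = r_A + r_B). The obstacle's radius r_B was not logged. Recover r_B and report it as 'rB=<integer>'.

m = 392
d = (8, -16);  v_rel = (7, -7),  |v_rel|² = 98
v_rel×d = (7)·(-16) − (-7)·(8) = -56
since m = R²·98 − (-56)²:  R² = (3136 + 392) / 98 = 36
R = √36 = 6  ⇒  r_B = 6 − 2 = 4

rB=4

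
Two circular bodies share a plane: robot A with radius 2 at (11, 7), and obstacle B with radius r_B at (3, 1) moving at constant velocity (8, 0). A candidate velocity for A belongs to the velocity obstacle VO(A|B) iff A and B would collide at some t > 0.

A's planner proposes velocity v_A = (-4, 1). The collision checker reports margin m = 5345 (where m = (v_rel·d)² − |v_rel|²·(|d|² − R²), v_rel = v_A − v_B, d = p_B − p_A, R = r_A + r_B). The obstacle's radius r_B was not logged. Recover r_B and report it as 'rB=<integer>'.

m = 5345
d = (-8, -6);  v_rel = (-12, 1),  |v_rel|² = 145
v_rel×d = (-12)·(-6) − (1)·(-8) = 80
since m = R²·145 − 80²:  R² = (6400 + 5345) / 145 = 81
R = √81 = 9  ⇒  r_B = 9 − 2 = 7

rB=7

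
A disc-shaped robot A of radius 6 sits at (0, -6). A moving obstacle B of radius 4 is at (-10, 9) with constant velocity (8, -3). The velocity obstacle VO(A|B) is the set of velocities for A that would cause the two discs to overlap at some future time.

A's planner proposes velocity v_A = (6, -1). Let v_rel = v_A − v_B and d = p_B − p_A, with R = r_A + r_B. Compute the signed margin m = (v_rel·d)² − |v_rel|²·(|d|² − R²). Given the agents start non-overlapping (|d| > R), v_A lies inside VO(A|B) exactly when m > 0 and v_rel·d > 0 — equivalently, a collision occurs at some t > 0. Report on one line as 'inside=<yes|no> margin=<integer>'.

d = (-10, 15),  |d|² = 325;  R = 6+4 = 10,  c = 325−10² = 225
v_rel = (-2, 2),  |v_rel|² = 8;  v_rel·d = (-2)·(-10) + (2)·(15) = 50
8·t² − 100·t + 225 = 0  ⇒  m = 50² − 8·225 = 700
m = 700 > 0,  v_rel·d = 50 > 0  ⇒  inside

inside=yes margin=700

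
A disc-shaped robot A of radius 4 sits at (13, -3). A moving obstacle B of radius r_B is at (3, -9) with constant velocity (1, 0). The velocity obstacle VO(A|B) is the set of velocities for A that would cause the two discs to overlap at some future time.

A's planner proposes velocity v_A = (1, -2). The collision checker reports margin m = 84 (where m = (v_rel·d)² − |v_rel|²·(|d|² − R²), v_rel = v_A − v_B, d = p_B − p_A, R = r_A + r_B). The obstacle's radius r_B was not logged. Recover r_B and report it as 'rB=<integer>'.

m = 84
d = (-10, -6);  v_rel = (0, -2),  |v_rel|² = 4
v_rel×d = (0)·(-6) − (-2)·(-10) = -20
since m = R²·4 − (-20)²:  R² = (400 + 84) / 4 = 121
R = √121 = 11  ⇒  r_B = 11 − 4 = 7

rB=7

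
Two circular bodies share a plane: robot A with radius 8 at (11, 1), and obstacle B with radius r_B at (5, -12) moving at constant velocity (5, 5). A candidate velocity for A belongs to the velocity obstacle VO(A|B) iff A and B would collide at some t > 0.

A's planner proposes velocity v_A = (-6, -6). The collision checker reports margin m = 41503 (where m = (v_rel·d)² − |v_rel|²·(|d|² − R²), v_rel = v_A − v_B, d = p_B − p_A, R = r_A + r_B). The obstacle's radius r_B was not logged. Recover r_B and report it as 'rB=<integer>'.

m = 41503
d = (-6, -13);  v_rel = (-11, -11),  |v_rel|² = 242
v_rel×d = (-11)·(-13) − (-11)·(-6) = 77
since m = R²·242 − 77²:  R² = (5929 + 41503) / 242 = 196
R = √196 = 14  ⇒  r_B = 14 − 8 = 6

rB=6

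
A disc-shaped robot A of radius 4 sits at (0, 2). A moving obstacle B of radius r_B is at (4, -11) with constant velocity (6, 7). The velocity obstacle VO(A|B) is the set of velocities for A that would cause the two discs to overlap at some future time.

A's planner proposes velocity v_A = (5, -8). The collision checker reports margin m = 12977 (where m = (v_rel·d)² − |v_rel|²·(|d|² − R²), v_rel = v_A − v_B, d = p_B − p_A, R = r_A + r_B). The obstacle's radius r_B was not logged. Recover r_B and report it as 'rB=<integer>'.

m = 12977
d = (4, -13);  v_rel = (-1, -15),  |v_rel|² = 226
v_rel×d = (-1)·(-13) − (-15)·(4) = 73
since m = R²·226 − 73²:  R² = (5329 + 12977) / 226 = 81
R = √81 = 9  ⇒  r_B = 9 − 4 = 5

rB=5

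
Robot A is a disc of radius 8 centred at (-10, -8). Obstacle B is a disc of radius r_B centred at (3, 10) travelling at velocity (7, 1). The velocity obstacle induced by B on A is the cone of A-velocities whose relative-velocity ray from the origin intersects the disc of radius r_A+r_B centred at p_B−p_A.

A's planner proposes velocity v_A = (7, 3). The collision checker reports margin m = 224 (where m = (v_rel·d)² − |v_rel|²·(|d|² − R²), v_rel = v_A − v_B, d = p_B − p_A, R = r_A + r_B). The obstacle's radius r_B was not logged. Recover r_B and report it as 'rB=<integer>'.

m = 224
d = (13, 18);  v_rel = (0, 2),  |v_rel|² = 4
v_rel×d = (0)·(18) − (2)·(13) = -26
since m = R²·4 − (-26)²:  R² = (676 + 224) / 4 = 225
R = √225 = 15  ⇒  r_B = 15 − 8 = 7

rB=7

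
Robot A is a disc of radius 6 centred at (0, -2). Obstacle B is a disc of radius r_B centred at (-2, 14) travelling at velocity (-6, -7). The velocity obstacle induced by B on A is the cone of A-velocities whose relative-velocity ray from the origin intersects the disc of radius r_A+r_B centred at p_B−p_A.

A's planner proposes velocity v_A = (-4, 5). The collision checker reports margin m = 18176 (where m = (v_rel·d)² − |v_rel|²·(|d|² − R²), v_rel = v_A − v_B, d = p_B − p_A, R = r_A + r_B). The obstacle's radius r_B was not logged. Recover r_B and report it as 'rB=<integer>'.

m = 18176
d = (-2, 16);  v_rel = (2, 12),  |v_rel|² = 148
v_rel×d = (2)·(16) − (12)·(-2) = 56
since m = R²·148 − 56²:  R² = (3136 + 18176) / 148 = 144
R = √144 = 12  ⇒  r_B = 12 − 6 = 6

rB=6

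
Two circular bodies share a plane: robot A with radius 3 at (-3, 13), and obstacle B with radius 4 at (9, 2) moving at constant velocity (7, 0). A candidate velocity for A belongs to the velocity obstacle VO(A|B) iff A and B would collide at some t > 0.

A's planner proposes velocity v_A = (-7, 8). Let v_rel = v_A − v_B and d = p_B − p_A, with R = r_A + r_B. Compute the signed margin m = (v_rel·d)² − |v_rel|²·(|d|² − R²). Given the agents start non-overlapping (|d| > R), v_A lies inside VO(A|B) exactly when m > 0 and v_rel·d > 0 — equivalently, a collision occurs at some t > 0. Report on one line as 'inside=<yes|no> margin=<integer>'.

d = (12, -11),  |d|² = 265;  R = 3+4 = 7,  c = 265−7² = 216
v_rel = (-14, 8),  |v_rel|² = 260;  v_rel·d = (-14)·(12) + (8)·(-11) = -256
260·t² + 512·t + 216 = 0  ⇒  m = (-256)² − 260·216 = 9376
m = 9376 > 0,  v_rel·d = -256 < 0  ⇒  outside

inside=no margin=9376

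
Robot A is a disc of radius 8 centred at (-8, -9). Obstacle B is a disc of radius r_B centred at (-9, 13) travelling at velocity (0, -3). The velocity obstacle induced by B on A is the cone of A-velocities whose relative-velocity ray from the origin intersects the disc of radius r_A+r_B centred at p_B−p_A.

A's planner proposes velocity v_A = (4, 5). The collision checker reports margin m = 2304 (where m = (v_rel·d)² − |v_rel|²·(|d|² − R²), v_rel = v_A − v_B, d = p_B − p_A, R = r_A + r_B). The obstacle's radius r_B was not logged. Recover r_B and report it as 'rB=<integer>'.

m = 2304
d = (-1, 22);  v_rel = (4, 8),  |v_rel|² = 80
v_rel×d = (4)·(22) − (8)·(-1) = 96
since m = R²·80 − 96²:  R² = (9216 + 2304) / 80 = 144
R = √144 = 12  ⇒  r_B = 12 − 8 = 4

rB=4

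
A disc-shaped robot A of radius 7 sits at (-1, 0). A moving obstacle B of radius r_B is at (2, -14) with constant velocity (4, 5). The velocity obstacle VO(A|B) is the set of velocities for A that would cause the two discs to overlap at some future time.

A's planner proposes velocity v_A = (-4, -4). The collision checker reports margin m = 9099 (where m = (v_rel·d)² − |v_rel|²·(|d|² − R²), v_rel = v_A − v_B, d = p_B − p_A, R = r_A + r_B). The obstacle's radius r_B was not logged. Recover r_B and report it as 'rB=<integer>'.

m = 9099
d = (3, -14);  v_rel = (-8, -9),  |v_rel|² = 145
v_rel×d = (-8)·(-14) − (-9)·(3) = 139
since m = R²·145 − 139²:  R² = (19321 + 9099) / 145 = 196
R = √196 = 14  ⇒  r_B = 14 − 7 = 7

rB=7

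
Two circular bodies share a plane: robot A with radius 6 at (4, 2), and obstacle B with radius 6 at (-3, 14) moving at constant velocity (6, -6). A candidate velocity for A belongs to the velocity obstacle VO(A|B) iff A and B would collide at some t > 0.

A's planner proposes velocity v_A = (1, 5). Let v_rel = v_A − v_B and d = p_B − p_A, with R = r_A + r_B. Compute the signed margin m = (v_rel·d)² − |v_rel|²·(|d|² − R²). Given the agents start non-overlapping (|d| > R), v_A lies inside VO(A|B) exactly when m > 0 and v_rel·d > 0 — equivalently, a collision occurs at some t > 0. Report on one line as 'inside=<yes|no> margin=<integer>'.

d = (-7, 12),  |d|² = 193;  R = 6+6 = 12,  c = 193−12² = 49
v_rel = (-5, 11),  |v_rel|² = 146;  v_rel·d = (-5)·(-7) + (11)·(12) = 167
146·t² − 334·t + 49 = 0  ⇒  m = 167² − 146·49 = 20735
m = 20735 > 0,  v_rel·d = 167 > 0  ⇒  inside

inside=yes margin=20735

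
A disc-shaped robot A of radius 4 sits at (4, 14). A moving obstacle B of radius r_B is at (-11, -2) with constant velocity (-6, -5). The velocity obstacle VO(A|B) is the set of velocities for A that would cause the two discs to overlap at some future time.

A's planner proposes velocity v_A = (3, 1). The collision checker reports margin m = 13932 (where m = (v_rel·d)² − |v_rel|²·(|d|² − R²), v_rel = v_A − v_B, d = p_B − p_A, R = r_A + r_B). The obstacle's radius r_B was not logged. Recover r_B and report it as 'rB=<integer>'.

m = 13932
d = (-15, -16);  v_rel = (9, 6),  |v_rel|² = 117
v_rel×d = (9)·(-16) − (6)·(-15) = -54
since m = R²·117 − (-54)²:  R² = (2916 + 13932) / 117 = 144
R = √144 = 12  ⇒  r_B = 12 − 4 = 8

rB=8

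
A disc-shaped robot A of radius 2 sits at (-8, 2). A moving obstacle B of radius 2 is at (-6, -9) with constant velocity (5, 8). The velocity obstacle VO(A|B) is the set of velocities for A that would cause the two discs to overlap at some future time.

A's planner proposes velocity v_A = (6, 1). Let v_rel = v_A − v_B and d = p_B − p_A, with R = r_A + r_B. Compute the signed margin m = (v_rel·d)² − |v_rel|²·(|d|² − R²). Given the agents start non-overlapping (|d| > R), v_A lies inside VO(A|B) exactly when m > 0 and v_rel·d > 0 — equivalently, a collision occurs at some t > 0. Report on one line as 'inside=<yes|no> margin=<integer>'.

d = (2, -11),  |d|² = 125;  R = 2+2 = 4,  c = 125−4² = 109
v_rel = (1, -7),  |v_rel|² = 50;  v_rel·d = (1)·(2) + (-7)·(-11) = 79
50·t² − 158·t + 109 = 0  ⇒  m = 79² − 50·109 = 791
m = 791 > 0,  v_rel·d = 79 > 0  ⇒  inside

inside=yes margin=791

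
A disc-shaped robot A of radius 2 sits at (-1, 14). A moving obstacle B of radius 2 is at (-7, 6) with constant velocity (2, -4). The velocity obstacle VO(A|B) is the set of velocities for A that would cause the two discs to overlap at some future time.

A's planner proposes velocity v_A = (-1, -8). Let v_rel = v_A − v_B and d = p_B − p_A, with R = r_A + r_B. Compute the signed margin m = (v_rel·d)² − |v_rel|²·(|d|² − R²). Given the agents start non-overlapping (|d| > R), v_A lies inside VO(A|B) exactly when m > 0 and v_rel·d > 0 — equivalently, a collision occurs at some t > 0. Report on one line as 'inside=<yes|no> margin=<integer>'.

d = (-6, -8),  |d|² = 100;  R = 2+2 = 4,  c = 100−4² = 84
v_rel = (-3, -4),  |v_rel|² = 25;  v_rel·d = (-3)·(-6) + (-4)·(-8) = 50
25·t² − 100·t + 84 = 0  ⇒  m = 50² − 25·84 = 400
m = 400 > 0,  v_rel·d = 50 > 0  ⇒  inside

inside=yes margin=400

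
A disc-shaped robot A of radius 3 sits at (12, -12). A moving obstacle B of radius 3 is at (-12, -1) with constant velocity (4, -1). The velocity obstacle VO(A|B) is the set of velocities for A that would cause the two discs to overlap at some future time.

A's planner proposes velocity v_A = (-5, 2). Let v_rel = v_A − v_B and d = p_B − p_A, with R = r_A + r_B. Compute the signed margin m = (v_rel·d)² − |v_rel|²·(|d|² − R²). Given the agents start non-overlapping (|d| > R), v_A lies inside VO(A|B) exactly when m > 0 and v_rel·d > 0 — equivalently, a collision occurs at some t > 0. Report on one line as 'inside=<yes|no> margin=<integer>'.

d = (-24, 11),  |d|² = 697;  R = 3+3 = 6,  c = 697−6² = 661
v_rel = (-9, 3),  |v_rel|² = 90;  v_rel·d = (-9)·(-24) + (3)·(11) = 249
90·t² − 498·t + 661 = 0  ⇒  m = 249² − 90·661 = 2511
m = 2511 > 0,  v_rel·d = 249 > 0  ⇒  inside

inside=yes margin=2511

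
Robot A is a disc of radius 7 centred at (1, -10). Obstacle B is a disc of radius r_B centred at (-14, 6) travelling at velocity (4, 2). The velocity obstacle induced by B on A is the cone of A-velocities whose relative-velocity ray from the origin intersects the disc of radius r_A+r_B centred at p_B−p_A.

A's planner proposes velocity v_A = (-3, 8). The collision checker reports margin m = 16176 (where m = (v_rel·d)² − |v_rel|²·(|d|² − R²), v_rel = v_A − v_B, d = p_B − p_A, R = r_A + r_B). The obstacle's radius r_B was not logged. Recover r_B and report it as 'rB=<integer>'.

m = 16176
d = (-15, 16);  v_rel = (-7, 6),  |v_rel|² = 85
v_rel×d = (-7)·(16) − (6)·(-15) = -22
since m = R²·85 − (-22)²:  R² = (484 + 16176) / 85 = 196
R = √196 = 14  ⇒  r_B = 14 − 7 = 7

rB=7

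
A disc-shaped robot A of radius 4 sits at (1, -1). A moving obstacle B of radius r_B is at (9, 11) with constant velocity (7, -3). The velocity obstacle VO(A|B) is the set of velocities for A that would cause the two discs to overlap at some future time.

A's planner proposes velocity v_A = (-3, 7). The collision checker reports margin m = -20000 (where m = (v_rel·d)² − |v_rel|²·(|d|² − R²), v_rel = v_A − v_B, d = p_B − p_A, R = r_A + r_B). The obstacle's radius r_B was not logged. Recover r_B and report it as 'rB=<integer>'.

m = -20000
d = (8, 12);  v_rel = (-10, 10),  |v_rel|² = 200
v_rel×d = (-10)·(12) − (10)·(8) = -200
since m = R²·200 − (-200)²:  R² = (40000 + -20000) / 200 = 100
R = √100 = 10  ⇒  r_B = 10 − 4 = 6

rB=6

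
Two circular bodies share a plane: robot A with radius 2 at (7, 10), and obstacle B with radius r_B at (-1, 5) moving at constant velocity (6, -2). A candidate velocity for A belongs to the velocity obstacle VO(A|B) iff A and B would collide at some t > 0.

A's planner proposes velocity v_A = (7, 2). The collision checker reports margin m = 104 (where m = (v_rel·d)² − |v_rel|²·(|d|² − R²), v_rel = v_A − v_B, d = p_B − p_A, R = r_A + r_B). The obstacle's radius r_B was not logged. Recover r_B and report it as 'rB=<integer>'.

m = 104
d = (-8, -5);  v_rel = (1, 4),  |v_rel|² = 17
v_rel×d = (1)·(-5) − (4)·(-8) = 27
since m = R²·17 − 27²:  R² = (729 + 104) / 17 = 49
R = √49 = 7  ⇒  r_B = 7 − 2 = 5

rB=5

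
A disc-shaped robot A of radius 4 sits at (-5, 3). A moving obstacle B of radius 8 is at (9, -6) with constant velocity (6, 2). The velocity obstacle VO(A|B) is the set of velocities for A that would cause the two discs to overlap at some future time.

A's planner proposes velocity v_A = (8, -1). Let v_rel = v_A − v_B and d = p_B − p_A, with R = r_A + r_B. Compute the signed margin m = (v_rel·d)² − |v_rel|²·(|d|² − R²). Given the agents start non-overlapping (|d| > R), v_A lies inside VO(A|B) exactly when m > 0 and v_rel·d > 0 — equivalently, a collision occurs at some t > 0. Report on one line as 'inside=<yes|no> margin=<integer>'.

d = (14, -9),  |d|² = 277;  R = 4+8 = 12,  c = 277−12² = 133
v_rel = (2, -3),  |v_rel|² = 13;  v_rel·d = (2)·(14) + (-3)·(-9) = 55
13·t² − 110·t + 133 = 0  ⇒  m = 55² − 13·133 = 1296
m = 1296 > 0,  v_rel·d = 55 > 0  ⇒  inside

inside=yes margin=1296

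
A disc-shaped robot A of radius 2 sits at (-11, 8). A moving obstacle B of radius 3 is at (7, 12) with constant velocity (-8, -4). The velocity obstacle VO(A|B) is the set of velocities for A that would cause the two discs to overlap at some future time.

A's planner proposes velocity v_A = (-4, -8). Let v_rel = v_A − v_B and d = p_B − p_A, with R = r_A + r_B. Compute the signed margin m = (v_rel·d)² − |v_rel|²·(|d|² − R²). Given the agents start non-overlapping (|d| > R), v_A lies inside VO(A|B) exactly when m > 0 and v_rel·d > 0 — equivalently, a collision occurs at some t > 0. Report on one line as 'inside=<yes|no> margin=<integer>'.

d = (18, 4),  |d|² = 340;  R = 2+3 = 5,  c = 340−5² = 315
v_rel = (4, -4),  |v_rel|² = 32;  v_rel·d = (4)·(18) + (-4)·(4) = 56
32·t² − 112·t + 315 = 0  ⇒  m = 56² − 32·315 = -6944
m = -6944 < 0,  v_rel·d = 56 > 0  ⇒  outside

inside=no margin=-6944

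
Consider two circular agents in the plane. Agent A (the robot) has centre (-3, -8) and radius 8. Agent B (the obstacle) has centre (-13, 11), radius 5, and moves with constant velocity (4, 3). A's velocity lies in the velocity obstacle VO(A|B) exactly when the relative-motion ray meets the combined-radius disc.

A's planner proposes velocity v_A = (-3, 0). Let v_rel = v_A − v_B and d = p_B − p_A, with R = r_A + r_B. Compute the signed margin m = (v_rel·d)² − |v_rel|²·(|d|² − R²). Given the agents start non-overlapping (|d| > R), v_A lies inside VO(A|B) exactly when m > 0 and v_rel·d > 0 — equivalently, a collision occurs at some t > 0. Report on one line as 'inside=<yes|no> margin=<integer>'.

d = (-10, 19),  |d|² = 461;  R = 8+5 = 13,  c = 461−13² = 292
v_rel = (-7, -3),  |v_rel|² = 58;  v_rel·d = (-7)·(-10) + (-3)·(19) = 13
58·t² − 26·t + 292 = 0  ⇒  m = 13² − 58·292 = -16767
m = -16767 < 0,  v_rel·d = 13 > 0  ⇒  outside

inside=no margin=-16767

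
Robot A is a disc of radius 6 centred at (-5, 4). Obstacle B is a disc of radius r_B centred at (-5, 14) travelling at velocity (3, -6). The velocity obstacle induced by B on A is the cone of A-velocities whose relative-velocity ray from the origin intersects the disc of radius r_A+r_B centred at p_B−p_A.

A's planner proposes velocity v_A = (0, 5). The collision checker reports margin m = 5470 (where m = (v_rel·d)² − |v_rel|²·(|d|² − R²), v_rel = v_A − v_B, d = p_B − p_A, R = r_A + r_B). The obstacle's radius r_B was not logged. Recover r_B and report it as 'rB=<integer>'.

m = 5470
d = (0, 10);  v_rel = (-3, 11),  |v_rel|² = 130
v_rel×d = (-3)·(10) − (11)·(0) = -30
since m = R²·130 − (-30)²:  R² = (900 + 5470) / 130 = 49
R = √49 = 7  ⇒  r_B = 7 − 6 = 1

rB=1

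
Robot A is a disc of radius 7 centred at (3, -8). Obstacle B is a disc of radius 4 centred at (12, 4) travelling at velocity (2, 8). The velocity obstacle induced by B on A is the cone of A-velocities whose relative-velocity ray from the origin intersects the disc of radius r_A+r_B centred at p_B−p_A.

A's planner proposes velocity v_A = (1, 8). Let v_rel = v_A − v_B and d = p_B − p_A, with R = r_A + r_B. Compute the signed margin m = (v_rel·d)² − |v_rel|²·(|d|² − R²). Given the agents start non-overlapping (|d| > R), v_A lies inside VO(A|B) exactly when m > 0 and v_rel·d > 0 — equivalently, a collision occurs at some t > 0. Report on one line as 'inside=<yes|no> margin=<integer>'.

d = (9, 12),  |d|² = 225;  R = 7+4 = 11,  c = 225−11² = 104
v_rel = (-1, 0),  |v_rel|² = 1;  v_rel·d = (-1)·(9) + (0)·(12) = -9
1·t² + 18·t + 104 = 0  ⇒  m = (-9)² − 1·104 = -23
m = -23 < 0,  v_rel·d = -9 < 0  ⇒  outside

inside=no margin=-23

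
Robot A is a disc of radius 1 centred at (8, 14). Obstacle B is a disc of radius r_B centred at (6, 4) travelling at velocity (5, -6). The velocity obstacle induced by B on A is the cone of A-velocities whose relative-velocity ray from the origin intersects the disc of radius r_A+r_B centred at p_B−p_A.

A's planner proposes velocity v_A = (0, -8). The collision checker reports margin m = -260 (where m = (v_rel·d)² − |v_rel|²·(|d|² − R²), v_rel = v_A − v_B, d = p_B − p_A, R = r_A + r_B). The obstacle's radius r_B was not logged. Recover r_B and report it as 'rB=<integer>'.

m = -260
d = (-2, -10);  v_rel = (-5, -2),  |v_rel|² = 29
v_rel×d = (-5)·(-10) − (-2)·(-2) = 46
since m = R²·29 − 46²:  R² = (2116 + -260) / 29 = 64
R = √64 = 8  ⇒  r_B = 8 − 1 = 7

rB=7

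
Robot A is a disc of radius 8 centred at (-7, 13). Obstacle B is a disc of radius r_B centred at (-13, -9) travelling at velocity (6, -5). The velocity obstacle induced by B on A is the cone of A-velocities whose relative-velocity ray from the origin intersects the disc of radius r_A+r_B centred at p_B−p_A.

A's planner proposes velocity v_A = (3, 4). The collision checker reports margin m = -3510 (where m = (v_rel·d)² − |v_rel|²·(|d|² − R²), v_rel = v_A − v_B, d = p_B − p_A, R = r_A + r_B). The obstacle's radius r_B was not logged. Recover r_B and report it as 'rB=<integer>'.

m = -3510
d = (-6, -22);  v_rel = (-3, 9),  |v_rel|² = 90
v_rel×d = (-3)·(-22) − (9)·(-6) = 120
since m = R²·90 − 120²:  R² = (14400 + -3510) / 90 = 121
R = √121 = 11  ⇒  r_B = 11 − 8 = 3

rB=3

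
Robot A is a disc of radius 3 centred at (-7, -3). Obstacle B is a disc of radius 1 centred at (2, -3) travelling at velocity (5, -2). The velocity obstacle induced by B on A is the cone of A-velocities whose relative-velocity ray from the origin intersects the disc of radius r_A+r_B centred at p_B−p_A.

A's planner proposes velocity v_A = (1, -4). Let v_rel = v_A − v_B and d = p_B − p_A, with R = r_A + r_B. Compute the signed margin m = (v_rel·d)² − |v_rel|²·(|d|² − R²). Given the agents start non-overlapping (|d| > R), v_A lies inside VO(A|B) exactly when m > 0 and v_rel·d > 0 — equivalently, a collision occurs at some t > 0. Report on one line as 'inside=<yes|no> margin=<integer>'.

d = (9, 0),  |d|² = 81;  R = 3+1 = 4,  c = 81−4² = 65
v_rel = (-4, -2),  |v_rel|² = 20;  v_rel·d = (-4)·(9) + (-2)·(0) = -36
20·t² + 72·t + 65 = 0  ⇒  m = (-36)² − 20·65 = -4
m = -4 < 0,  v_rel·d = -36 < 0  ⇒  outside

inside=no margin=-4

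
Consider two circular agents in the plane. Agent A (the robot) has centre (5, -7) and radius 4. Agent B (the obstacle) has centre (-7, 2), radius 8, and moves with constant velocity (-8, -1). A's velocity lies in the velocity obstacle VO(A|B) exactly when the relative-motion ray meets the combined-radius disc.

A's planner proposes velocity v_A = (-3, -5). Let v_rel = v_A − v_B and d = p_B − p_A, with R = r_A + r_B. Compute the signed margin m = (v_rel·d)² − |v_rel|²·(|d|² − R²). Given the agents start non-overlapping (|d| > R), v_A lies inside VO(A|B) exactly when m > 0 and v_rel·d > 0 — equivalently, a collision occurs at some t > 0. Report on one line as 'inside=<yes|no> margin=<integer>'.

d = (-12, 9),  |d|² = 225;  R = 4+8 = 12,  c = 225−12² = 81
v_rel = (5, -4),  |v_rel|² = 41;  v_rel·d = (5)·(-12) + (-4)·(9) = -96
41·t² + 192·t + 81 = 0  ⇒  m = (-96)² − 41·81 = 5895
m = 5895 > 0,  v_rel·d = -96 < 0  ⇒  outside

inside=no margin=5895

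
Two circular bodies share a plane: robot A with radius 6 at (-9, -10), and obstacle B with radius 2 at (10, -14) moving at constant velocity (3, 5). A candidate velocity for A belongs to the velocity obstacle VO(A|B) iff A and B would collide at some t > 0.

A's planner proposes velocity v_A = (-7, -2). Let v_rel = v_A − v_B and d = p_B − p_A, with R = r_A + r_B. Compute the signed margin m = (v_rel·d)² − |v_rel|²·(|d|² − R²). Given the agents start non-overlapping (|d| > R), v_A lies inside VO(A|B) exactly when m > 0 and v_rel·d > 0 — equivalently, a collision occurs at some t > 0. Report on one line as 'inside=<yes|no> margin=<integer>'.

d = (19, -4),  |d|² = 377;  R = 6+2 = 8,  c = 377−8² = 313
v_rel = (-10, -7),  |v_rel|² = 149;  v_rel·d = (-10)·(19) + (-7)·(-4) = -162
149·t² + 324·t + 313 = 0  ⇒  m = (-162)² − 149·313 = -20393
m = -20393 < 0,  v_rel·d = -162 < 0  ⇒  outside

inside=no margin=-20393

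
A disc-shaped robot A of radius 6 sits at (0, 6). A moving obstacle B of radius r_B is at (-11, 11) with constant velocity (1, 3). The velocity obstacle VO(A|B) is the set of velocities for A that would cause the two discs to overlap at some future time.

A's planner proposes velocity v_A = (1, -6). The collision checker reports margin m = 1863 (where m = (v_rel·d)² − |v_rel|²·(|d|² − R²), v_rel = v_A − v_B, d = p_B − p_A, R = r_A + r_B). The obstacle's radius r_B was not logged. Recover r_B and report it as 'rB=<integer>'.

m = 1863
d = (-11, 5);  v_rel = (0, -9),  |v_rel|² = 81
v_rel×d = (0)·(5) − (-9)·(-11) = -99
since m = R²·81 − (-99)²:  R² = (9801 + 1863) / 81 = 144
R = √144 = 12  ⇒  r_B = 12 − 6 = 6

rB=6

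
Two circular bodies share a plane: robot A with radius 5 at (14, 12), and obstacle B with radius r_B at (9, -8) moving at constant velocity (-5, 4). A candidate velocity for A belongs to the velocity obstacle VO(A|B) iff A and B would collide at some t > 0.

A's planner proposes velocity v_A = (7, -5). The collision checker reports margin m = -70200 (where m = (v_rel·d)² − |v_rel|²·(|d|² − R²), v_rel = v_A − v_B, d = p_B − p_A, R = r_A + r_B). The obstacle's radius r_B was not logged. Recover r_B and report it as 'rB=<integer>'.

m = -70200
d = (-5, -20);  v_rel = (12, -9),  |v_rel|² = 225
v_rel×d = (12)·(-20) − (-9)·(-5) = -285
since m = R²·225 − (-285)²:  R² = (81225 + -70200) / 225 = 49
R = √49 = 7  ⇒  r_B = 7 − 5 = 2

rB=2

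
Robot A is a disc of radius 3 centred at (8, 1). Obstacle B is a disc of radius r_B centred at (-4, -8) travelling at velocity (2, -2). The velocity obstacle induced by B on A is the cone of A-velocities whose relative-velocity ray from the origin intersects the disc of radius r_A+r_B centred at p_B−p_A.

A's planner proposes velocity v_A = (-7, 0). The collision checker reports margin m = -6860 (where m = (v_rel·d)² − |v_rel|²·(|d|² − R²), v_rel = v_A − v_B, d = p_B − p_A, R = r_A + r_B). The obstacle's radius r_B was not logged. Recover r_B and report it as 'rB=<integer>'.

m = -6860
d = (-12, -9);  v_rel = (-9, 2),  |v_rel|² = 85
v_rel×d = (-9)·(-9) − (2)·(-12) = 105
since m = R²·85 − 105²:  R² = (11025 + -6860) / 85 = 49
R = √49 = 7  ⇒  r_B = 7 − 3 = 4

rB=4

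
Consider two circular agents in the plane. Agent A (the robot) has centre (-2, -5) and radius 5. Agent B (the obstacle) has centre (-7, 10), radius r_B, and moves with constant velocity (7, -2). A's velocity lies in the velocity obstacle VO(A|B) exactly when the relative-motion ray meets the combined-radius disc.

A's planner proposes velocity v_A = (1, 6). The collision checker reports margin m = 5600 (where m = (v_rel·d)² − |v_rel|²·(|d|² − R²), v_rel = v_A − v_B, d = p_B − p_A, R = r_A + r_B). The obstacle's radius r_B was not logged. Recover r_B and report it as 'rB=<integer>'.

m = 5600
d = (-5, 15);  v_rel = (-6, 8),  |v_rel|² = 100
v_rel×d = (-6)·(15) − (8)·(-5) = -50
since m = R²·100 − (-50)²:  R² = (2500 + 5600) / 100 = 81
R = √81 = 9  ⇒  r_B = 9 − 5 = 4

rB=4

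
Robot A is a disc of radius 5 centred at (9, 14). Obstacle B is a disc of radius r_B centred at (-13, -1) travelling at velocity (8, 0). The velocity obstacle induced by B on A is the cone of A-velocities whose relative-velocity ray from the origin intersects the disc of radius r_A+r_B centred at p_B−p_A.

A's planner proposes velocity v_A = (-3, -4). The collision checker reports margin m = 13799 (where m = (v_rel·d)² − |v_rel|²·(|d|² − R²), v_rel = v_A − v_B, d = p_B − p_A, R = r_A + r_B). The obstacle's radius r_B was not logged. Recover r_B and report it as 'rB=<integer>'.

m = 13799
d = (-22, -15);  v_rel = (-11, -4),  |v_rel|² = 137
v_rel×d = (-11)·(-15) − (-4)·(-22) = 77
since m = R²·137 − 77²:  R² = (5929 + 13799) / 137 = 144
R = √144 = 12  ⇒  r_B = 12 − 5 = 7

rB=7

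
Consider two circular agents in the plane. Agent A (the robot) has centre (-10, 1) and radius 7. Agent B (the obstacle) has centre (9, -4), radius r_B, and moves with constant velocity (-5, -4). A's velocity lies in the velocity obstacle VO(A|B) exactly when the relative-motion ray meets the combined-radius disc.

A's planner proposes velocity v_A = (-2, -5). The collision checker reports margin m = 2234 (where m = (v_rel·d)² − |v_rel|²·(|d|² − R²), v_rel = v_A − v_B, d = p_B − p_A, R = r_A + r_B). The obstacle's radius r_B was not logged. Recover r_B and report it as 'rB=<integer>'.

m = 2234
d = (19, -5);  v_rel = (3, -1),  |v_rel|² = 10
v_rel×d = (3)·(-5) − (-1)·(19) = 4
since m = R²·10 − 4²:  R² = (16 + 2234) / 10 = 225
R = √225 = 15  ⇒  r_B = 15 − 7 = 8

rB=8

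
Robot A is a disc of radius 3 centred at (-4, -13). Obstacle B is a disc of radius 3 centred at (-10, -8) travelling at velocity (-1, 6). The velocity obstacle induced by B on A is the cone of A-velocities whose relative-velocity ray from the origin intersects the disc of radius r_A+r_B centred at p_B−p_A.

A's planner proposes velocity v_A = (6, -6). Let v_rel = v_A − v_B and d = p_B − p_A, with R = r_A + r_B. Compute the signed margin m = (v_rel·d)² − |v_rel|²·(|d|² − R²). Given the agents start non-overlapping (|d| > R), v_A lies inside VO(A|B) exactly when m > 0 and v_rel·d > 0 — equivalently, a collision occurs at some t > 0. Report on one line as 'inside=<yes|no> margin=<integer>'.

d = (-6, 5),  |d|² = 61;  R = 3+3 = 6,  c = 61−6² = 25
v_rel = (7, -12),  |v_rel|² = 193;  v_rel·d = (7)·(-6) + (-12)·(5) = -102
193·t² + 204·t + 25 = 0  ⇒  m = (-102)² − 193·25 = 5579
m = 5579 > 0,  v_rel·d = -102 < 0  ⇒  outside

inside=no margin=5579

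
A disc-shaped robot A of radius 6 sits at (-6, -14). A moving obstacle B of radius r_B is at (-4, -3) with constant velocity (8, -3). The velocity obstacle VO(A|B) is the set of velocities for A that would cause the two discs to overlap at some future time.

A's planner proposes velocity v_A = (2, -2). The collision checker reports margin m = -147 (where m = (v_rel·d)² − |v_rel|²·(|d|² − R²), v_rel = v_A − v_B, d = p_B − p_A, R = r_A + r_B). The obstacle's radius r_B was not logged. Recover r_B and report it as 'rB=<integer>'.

m = -147
d = (2, 11);  v_rel = (-6, 1),  |v_rel|² = 37
v_rel×d = (-6)·(11) − (1)·(2) = -68
since m = R²·37 − (-68)²:  R² = (4624 + -147) / 37 = 121
R = √121 = 11  ⇒  r_B = 11 − 6 = 5

rB=5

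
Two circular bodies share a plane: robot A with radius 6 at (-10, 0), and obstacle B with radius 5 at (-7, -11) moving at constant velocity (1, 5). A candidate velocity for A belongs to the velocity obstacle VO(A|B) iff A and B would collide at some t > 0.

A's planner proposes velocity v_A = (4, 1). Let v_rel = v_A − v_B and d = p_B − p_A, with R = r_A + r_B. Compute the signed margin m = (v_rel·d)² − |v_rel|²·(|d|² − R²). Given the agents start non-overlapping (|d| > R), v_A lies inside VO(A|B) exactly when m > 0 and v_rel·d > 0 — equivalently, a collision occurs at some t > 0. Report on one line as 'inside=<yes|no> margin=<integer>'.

d = (3, -11),  |d|² = 130;  R = 6+5 = 11,  c = 130−11² = 9
v_rel = (3, -4),  |v_rel|² = 25;  v_rel·d = (3)·(3) + (-4)·(-11) = 53
25·t² − 106·t + 9 = 0  ⇒  m = 53² − 25·9 = 2584
m = 2584 > 0,  v_rel·d = 53 > 0  ⇒  inside

inside=yes margin=2584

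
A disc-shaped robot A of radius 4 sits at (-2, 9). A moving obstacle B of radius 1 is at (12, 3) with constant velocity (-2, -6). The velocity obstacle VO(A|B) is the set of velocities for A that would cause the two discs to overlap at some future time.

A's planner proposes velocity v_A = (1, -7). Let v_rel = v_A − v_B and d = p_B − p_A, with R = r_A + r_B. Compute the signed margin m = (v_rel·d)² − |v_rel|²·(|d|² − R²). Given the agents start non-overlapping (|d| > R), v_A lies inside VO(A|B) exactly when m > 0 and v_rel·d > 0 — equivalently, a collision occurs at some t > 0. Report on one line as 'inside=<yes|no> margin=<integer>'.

d = (14, -6),  |d|² = 232;  R = 4+1 = 5,  c = 232−5² = 207
v_rel = (3, -1),  |v_rel|² = 10;  v_rel·d = (3)·(14) + (-1)·(-6) = 48
10·t² − 96·t + 207 = 0  ⇒  m = 48² − 10·207 = 234
m = 234 > 0,  v_rel·d = 48 > 0  ⇒  inside

inside=yes margin=234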